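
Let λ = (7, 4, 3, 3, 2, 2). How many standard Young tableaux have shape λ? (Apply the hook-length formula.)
# SYT of shape (7, 4, 3, 3, 2, 2) = 499974930

Hook-length formula: f^λ = n! / Π hook(c), product over all cells c of the Young diagram. For λ = (7, 4, 3, 3, 2, 2), n = 21 boxes. Hook lengths by row (left-to-right, top-to-bottom): [12, 11, 8, 5, 3, 2, 1]; [8, 7, 4, 1]; [6, 5, 2]; [5, 4, 1]; [3, 2]; [2, 1]. Product of hooks = 102187008000. So f^λ = 21! / 102187008000 = 51090942171709440000 / 102187008000 = 499974930.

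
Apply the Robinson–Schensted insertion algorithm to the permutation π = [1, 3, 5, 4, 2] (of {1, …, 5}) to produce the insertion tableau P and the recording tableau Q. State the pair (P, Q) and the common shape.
P = [1, 2, 4] / [3] / [5];  Q = [1, 2, 3] / [4] / [5];  common shape = (3, 1, 1)

Row-insert the values π_1, π_2, … into P one at a time, bumping the leftmost entry strictly greater than the inserted value down to the next row. The recording tableau Q records, in position (i, j), the step at which that cell was added to P.
  Insert 1 (step 1): P = [1];  Q = [1]
  Insert 3 (step 2): P = [1, 3];  Q = [1, 2]
  Insert 5 (step 3): P = [1, 3, 5];  Q = [1, 2, 3]
  Insert 4 (step 4): P = [1, 3, 4] / [5];  Q = [1, 2, 3] / [4]
  Insert 2 (step 5): P = [1, 2, 4] / [3] / [5];  Q = [1, 2, 3] / [4] / [5]
Final shape: (3, 1, 1).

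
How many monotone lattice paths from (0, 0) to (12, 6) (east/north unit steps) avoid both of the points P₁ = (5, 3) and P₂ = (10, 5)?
Number of paths = 6363

Inclusion–exclusion. Total paths: C(18, 12) = 18564. Through P₁: C(8, 5)·C(10, 7) = 6720. Through P₂: C(15, 10)·C(3, 2) = 9009. Since P₁ is strictly southwest of P₂, a monotone path through both must visit P₁ then P₂; paths through both = C(8, 5)·C(7, 5)·C(3, 2) = 3528. Avoid both = 18564 − 6720 − 9009 + 3528 = 6363.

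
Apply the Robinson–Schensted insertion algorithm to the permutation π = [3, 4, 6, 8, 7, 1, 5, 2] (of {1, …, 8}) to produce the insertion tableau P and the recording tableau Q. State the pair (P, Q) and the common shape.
P = [1, 2, 5, 7] / [3, 4] / [6] / [8];  Q = [1, 2, 3, 4] / [5, 7] / [6] / [8];  common shape = (4, 2, 1, 1)

Row-insert the values π_1, π_2, … into P one at a time, bumping the leftmost entry strictly greater than the inserted value down to the next row. The recording tableau Q records, in position (i, j), the step at which that cell was added to P.
  Insert 3 (step 1): P = [3];  Q = [1]
  Insert 4 (step 2): P = [3, 4];  Q = [1, 2]
  Insert 6 (step 3): P = [3, 4, 6];  Q = [1, 2, 3]
  Insert 8 (step 4): P = [3, 4, 6, 8];  Q = [1, 2, 3, 4]
  Insert 7 (step 5): P = [3, 4, 6, 7] / [8];  Q = [1, 2, 3, 4] / [5]
  Insert 1 (step 6): P = [1, 4, 6, 7] / [3] / [8];  Q = [1, 2, 3, 4] / [5] / [6]
  Insert 5 (step 7): P = [1, 4, 5, 7] / [3, 6] / [8];  Q = [1, 2, 3, 4] / [5, 7] / [6]
  Insert 2 (step 8): P = [1, 2, 5, 7] / [3, 4] / [6] / [8];  Q = [1, 2, 3, 4] / [5, 7] / [6] / [8]
Final shape: (4, 2, 1, 1).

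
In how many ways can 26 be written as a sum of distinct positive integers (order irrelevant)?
q(26) = 165

A partition into distinct parts is a strictly decreasing sequence summing to n. The recurrence d(n, m) = d(n, m−1) + d(n−m, m−1) (use part m at most once) with q(n) = d(n, n) gives q(26) = 165. (Euler's theorem: # distinct-part partitions = # odd-part partitions.)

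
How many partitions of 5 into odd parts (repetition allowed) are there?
p_odd(5) = 3

Partitions of 5 using only odd parts 1, 3, 5, …: 5, 3+1+1, 1+1+1+1+1. There are 3. (Euler: this equals q(5), the number of distinct-part partitions.)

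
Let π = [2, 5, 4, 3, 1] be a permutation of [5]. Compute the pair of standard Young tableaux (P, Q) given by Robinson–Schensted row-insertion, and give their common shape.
P = [1, 3] / [2] / [4] / [5];  Q = [1, 2] / [3] / [4] / [5];  common shape = (2, 1, 1, 1)

Row-insert the values π_1, π_2, … into P one at a time, bumping the leftmost entry strictly greater than the inserted value down to the next row. The recording tableau Q records, in position (i, j), the step at which that cell was added to P.
  Insert 2 (step 1): P = [2];  Q = [1]
  Insert 5 (step 2): P = [2, 5];  Q = [1, 2]
  Insert 4 (step 3): P = [2, 4] / [5];  Q = [1, 2] / [3]
  Insert 3 (step 4): P = [2, 3] / [4] / [5];  Q = [1, 2] / [3] / [4]
  Insert 1 (step 5): P = [1, 3] / [2] / [4] / [5];  Q = [1, 2] / [3] / [4] / [5]
Final shape: (2, 1, 1, 1).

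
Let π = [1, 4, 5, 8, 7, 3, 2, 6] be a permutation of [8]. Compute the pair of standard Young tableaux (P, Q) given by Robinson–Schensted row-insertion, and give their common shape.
P = [1, 2, 5, 6] / [3, 7] / [4] / [8];  Q = [1, 2, 3, 4] / [5, 8] / [6] / [7];  common shape = (4, 2, 1, 1)

Row-insert the values π_1, π_2, … into P one at a time, bumping the leftmost entry strictly greater than the inserted value down to the next row. The recording tableau Q records, in position (i, j), the step at which that cell was added to P.
  Insert 1 (step 1): P = [1];  Q = [1]
  Insert 4 (step 2): P = [1, 4];  Q = [1, 2]
  Insert 5 (step 3): P = [1, 4, 5];  Q = [1, 2, 3]
  Insert 8 (step 4): P = [1, 4, 5, 8];  Q = [1, 2, 3, 4]
  Insert 7 (step 5): P = [1, 4, 5, 7] / [8];  Q = [1, 2, 3, 4] / [5]
  Insert 3 (step 6): P = [1, 3, 5, 7] / [4] / [8];  Q = [1, 2, 3, 4] / [5] / [6]
  Insert 2 (step 7): P = [1, 2, 5, 7] / [3] / [4] / [8];  Q = [1, 2, 3, 4] / [5] / [6] / [7]
  Insert 6 (step 8): P = [1, 2, 5, 6] / [3, 7] / [4] / [8];  Q = [1, 2, 3, 4] / [5, 8] / [6] / [7]
Final shape: (4, 2, 1, 1).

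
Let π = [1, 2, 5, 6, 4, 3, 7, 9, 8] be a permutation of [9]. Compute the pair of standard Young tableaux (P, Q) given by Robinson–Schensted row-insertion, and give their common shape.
P = [1, 2, 3, 6, 7, 8] / [4, 9] / [5];  Q = [1, 2, 3, 4, 7, 8] / [5, 9] / [6];  common shape = (6, 2, 1)

Row-insert the values π_1, π_2, … into P one at a time, bumping the leftmost entry strictly greater than the inserted value down to the next row. The recording tableau Q records, in position (i, j), the step at which that cell was added to P.
  Insert 1 (step 1): P = [1];  Q = [1]
  Insert 2 (step 2): P = [1, 2];  Q = [1, 2]
  Insert 5 (step 3): P = [1, 2, 5];  Q = [1, 2, 3]
  Insert 6 (step 4): P = [1, 2, 5, 6];  Q = [1, 2, 3, 4]
  Insert 4 (step 5): P = [1, 2, 4, 6] / [5];  Q = [1, 2, 3, 4] / [5]
  Insert 3 (step 6): P = [1, 2, 3, 6] / [4] / [5];  Q = [1, 2, 3, 4] / [5] / [6]
  Insert 7 (step 7): P = [1, 2, 3, 6, 7] / [4] / [5];  Q = [1, 2, 3, 4, 7] / [5] / [6]
  Insert 9 (step 8): P = [1, 2, 3, 6, 7, 9] / [4] / [5];  Q = [1, 2, 3, 4, 7, 8] / [5] / [6]
  Insert 8 (step 9): P = [1, 2, 3, 6, 7, 8] / [4, 9] / [5];  Q = [1, 2, 3, 4, 7, 8] / [5, 9] / [6]
Final shape: (6, 2, 1).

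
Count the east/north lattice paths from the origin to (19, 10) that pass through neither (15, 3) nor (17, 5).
Number of paths = 19310532

Inclusion–exclusion. Total paths: C(29, 19) = 20030010. Through P₁: C(18, 15)·C(11, 4) = 269280. Through P₂: C(22, 17)·C(7, 2) = 553014. Since P₁ is strictly southwest of P₂, a monotone path through both must visit P₁ then P₂; paths through both = C(18, 15)·C(4, 2)·C(7, 2) = 102816. Avoid both = 20030010 − 269280 − 553014 + 102816 = 19310532.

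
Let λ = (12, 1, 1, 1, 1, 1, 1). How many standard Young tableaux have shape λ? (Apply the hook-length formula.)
# SYT of shape (12, 1, 1, 1, 1, 1, 1) = 12376

Hook-length formula: f^λ = n! / Π hook(c), product over all cells c of the Young diagram. For λ = (12, 1, 1, 1, 1, 1, 1), n = 18 boxes. Hook lengths by row (left-to-right, top-to-bottom): [18, 11, 10, 9, 8, 7, 6, 5, 4, 3, 2, 1]; [6]; [5]; [4]; [3]; [2]; [1]. Product of hooks = 517321728000. So f^λ = 18! / 517321728000 = 6402373705728000 / 517321728000 = 12376.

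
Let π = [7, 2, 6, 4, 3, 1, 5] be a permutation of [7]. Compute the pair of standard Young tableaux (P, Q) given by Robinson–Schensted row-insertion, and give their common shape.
P = [1, 3, 5] / [2] / [4] / [6] / [7];  Q = [1, 3, 7] / [2] / [4] / [5] / [6];  common shape = (3, 1, 1, 1, 1)

Row-insert the values π_1, π_2, … into P one at a time, bumping the leftmost entry strictly greater than the inserted value down to the next row. The recording tableau Q records, in position (i, j), the step at which that cell was added to P.
  Insert 7 (step 1): P = [7];  Q = [1]
  Insert 2 (step 2): P = [2] / [7];  Q = [1] / [2]
  Insert 6 (step 3): P = [2, 6] / [7];  Q = [1, 3] / [2]
  Insert 4 (step 4): P = [2, 4] / [6] / [7];  Q = [1, 3] / [2] / [4]
  Insert 3 (step 5): P = [2, 3] / [4] / [6] / [7];  Q = [1, 3] / [2] / [4] / [5]
  Insert 1 (step 6): P = [1, 3] / [2] / [4] / [6] / [7];  Q = [1, 3] / [2] / [4] / [5] / [6]
  Insert 5 (step 7): P = [1, 3, 5] / [2] / [4] / [6] / [7];  Q = [1, 3, 7] / [2] / [4] / [5] / [6]
Final shape: (3, 1, 1, 1, 1).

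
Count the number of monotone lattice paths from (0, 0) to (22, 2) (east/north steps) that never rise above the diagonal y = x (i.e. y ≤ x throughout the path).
Number of paths = 252

By the reflection principle (André's argument), the number of monotone paths to (22, 2) with n ≤ m that never go above y = x is C(24, 22) − C(24, 23) = 276 − 24 = 252.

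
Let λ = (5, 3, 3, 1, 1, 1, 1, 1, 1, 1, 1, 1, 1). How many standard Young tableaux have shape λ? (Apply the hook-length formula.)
# SYT of shape (5, 3, 3, 1, 1, 1, 1, 1, 1, 1, 1, 1, 1) = 6320160

Hook-length formula: f^λ = n! / Π hook(c), product over all cells c of the Young diagram. For λ = (5, 3, 3, 1, 1, 1, 1, 1, 1, 1, 1, 1, 1), n = 21 boxes. Hook lengths by row (left-to-right, top-to-bottom): [17, 6, 5, 2, 1]; [14, 3, 2]; [13, 2, 1]; [10]; [9]; [8]; [7]; [6]; [5]; [4]; [3]; [2]; [1]. Product of hooks = 8083805184000. So f^λ = 21! / 8083805184000 = 51090942171709440000 / 8083805184000 = 6320160.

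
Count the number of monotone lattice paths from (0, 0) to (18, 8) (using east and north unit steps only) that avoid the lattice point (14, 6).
Number of paths = 980875

Total paths from (0, 0) to (18, 8): C(26, 18) = 1562275. Paths through (14, 6): (paths (0, 0) → (14, 6)) × (paths (14, 6) → (18, 8)) = C(20, 14) · C(6, 4) = 38760 · 15 = 581400. Avoidance count = 1562275 − 581400 = 980875.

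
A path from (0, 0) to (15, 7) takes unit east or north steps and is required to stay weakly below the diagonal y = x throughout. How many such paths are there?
Number of paths = 95931

By the reflection principle (André's argument), the number of monotone paths to (15, 7) with n ≤ m that never go above y = x is C(22, 15) − C(22, 16) = 170544 − 74613 = 95931.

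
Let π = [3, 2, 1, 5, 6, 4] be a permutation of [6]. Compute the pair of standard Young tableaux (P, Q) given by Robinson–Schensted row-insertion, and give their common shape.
P = [1, 4, 6] / [2, 5] / [3];  Q = [1, 4, 5] / [2, 6] / [3];  common shape = (3, 2, 1)

Row-insert the values π_1, π_2, … into P one at a time, bumping the leftmost entry strictly greater than the inserted value down to the next row. The recording tableau Q records, in position (i, j), the step at which that cell was added to P.
  Insert 3 (step 1): P = [3];  Q = [1]
  Insert 2 (step 2): P = [2] / [3];  Q = [1] / [2]
  Insert 1 (step 3): P = [1] / [2] / [3];  Q = [1] / [2] / [3]
  Insert 5 (step 4): P = [1, 5] / [2] / [3];  Q = [1, 4] / [2] / [3]
  Insert 6 (step 5): P = [1, 5, 6] / [2] / [3];  Q = [1, 4, 5] / [2] / [3]
  Insert 4 (step 6): P = [1, 4, 6] / [2, 5] / [3];  Q = [1, 4, 5] / [2, 6] / [3]
Final shape: (3, 2, 1).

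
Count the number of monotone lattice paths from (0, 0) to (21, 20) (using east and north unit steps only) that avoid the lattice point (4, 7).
Number of paths = 229608186720

Total paths from (0, 0) to (21, 20): C(41, 21) = 269128937220. Paths through (4, 7): (paths (0, 0) → (4, 7)) × (paths (4, 7) → (21, 20)) = C(11, 4) · C(30, 17) = 330 · 119759850 = 39520750500. Avoidance count = 269128937220 − 39520750500 = 229608186720.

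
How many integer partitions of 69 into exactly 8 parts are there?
p(69, 8 parts) = 89162

Partitions of n into exactly k parts are in bijection with partitions of n − k into at most k parts (subtract 1 from each part). So p(69, exactly 8) = p(61, parts ≤ 8). Computing via the recurrence p(m, j) = p(m, j−1) + p(m−j, j) gives 89162.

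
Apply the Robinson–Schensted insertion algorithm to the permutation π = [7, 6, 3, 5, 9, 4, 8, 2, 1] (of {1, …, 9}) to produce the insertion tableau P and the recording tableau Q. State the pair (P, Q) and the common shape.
P = [1, 4, 8] / [2, 9] / [3] / [5] / [6] / [7];  Q = [1, 4, 5] / [2, 7] / [3] / [6] / [8] / [9];  common shape = (3, 2, 1, 1, 1, 1)

Row-insert the values π_1, π_2, … into P one at a time, bumping the leftmost entry strictly greater than the inserted value down to the next row. The recording tableau Q records, in position (i, j), the step at which that cell was added to P.
  Insert 7 (step 1): P = [7];  Q = [1]
  Insert 6 (step 2): P = [6] / [7];  Q = [1] / [2]
  Insert 3 (step 3): P = [3] / [6] / [7];  Q = [1] / [2] / [3]
  Insert 5 (step 4): P = [3, 5] / [6] / [7];  Q = [1, 4] / [2] / [3]
  Insert 9 (step 5): P = [3, 5, 9] / [6] / [7];  Q = [1, 4, 5] / [2] / [3]
  Insert 4 (step 6): P = [3, 4, 9] / [5] / [6] / [7];  Q = [1, 4, 5] / [2] / [3] / [6]
  Insert 8 (step 7): P = [3, 4, 8] / [5, 9] / [6] / [7];  Q = [1, 4, 5] / [2, 7] / [3] / [6]
  Insert 2 (step 8): P = [2, 4, 8] / [3, 9] / [5] / [6] / [7];  Q = [1, 4, 5] / [2, 7] / [3] / [6] / [8]
  Insert 1 (step 9): P = [1, 4, 8] / [2, 9] / [3] / [5] / [6] / [7];  Q = [1, 4, 5] / [2, 7] / [3] / [6] / [8] / [9]
Final shape: (3, 2, 1, 1, 1, 1).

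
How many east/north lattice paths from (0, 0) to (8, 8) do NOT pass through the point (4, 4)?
Number of paths = 7970

Total paths from (0, 0) to (8, 8): C(16, 8) = 12870. Paths through (4, 4): (paths (0, 0) → (4, 4)) × (paths (4, 4) → (8, 8)) = C(8, 4) · C(8, 4) = 70 · 70 = 4900. Avoidance count = 12870 − 4900 = 7970.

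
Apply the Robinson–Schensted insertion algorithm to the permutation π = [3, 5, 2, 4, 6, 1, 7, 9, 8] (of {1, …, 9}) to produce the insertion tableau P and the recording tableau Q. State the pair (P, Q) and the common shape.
P = [1, 4, 6, 7, 8] / [2, 5, 9] / [3];  Q = [1, 2, 5, 7, 8] / [3, 4, 9] / [6];  common shape = (5, 3, 1)

Row-insert the values π_1, π_2, … into P one at a time, bumping the leftmost entry strictly greater than the inserted value down to the next row. The recording tableau Q records, in position (i, j), the step at which that cell was added to P.
  Insert 3 (step 1): P = [3];  Q = [1]
  Insert 5 (step 2): P = [3, 5];  Q = [1, 2]
  Insert 2 (step 3): P = [2, 5] / [3];  Q = [1, 2] / [3]
  Insert 4 (step 4): P = [2, 4] / [3, 5];  Q = [1, 2] / [3, 4]
  Insert 6 (step 5): P = [2, 4, 6] / [3, 5];  Q = [1, 2, 5] / [3, 4]
  Insert 1 (step 6): P = [1, 4, 6] / [2, 5] / [3];  Q = [1, 2, 5] / [3, 4] / [6]
  Insert 7 (step 7): P = [1, 4, 6, 7] / [2, 5] / [3];  Q = [1, 2, 5, 7] / [3, 4] / [6]
  Insert 9 (step 8): P = [1, 4, 6, 7, 9] / [2, 5] / [3];  Q = [1, 2, 5, 7, 8] / [3, 4] / [6]
  Insert 8 (step 9): P = [1, 4, 6, 7, 8] / [2, 5, 9] / [3];  Q = [1, 2, 5, 7, 8] / [3, 4, 9] / [6]
Final shape: (5, 3, 1).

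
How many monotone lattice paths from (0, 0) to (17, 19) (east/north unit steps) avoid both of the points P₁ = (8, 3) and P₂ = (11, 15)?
Number of paths = 6653677875

Inclusion–exclusion. Total paths: C(36, 17) = 8597496600. Through P₁: C(11, 8)·C(25, 9) = 337090875. Through P₂: C(26, 11)·C(10, 6) = 1622493600. Since P₁ is strictly southwest of P₂, a monotone path through both must visit P₁ then P₂; paths through both = C(11, 8)·C(15, 3)·C(10, 6) = 15765750. Avoid both = 8597496600 − 337090875 − 1622493600 + 15765750 = 6653677875.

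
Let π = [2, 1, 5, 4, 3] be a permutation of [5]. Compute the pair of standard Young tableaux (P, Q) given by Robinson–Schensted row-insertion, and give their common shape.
P = [1, 3] / [2, 4] / [5];  Q = [1, 3] / [2, 4] / [5];  common shape = (2, 2, 1)

Row-insert the values π_1, π_2, … into P one at a time, bumping the leftmost entry strictly greater than the inserted value down to the next row. The recording tableau Q records, in position (i, j), the step at which that cell was added to P.
  Insert 2 (step 1): P = [2];  Q = [1]
  Insert 1 (step 2): P = [1] / [2];  Q = [1] / [2]
  Insert 5 (step 3): P = [1, 5] / [2];  Q = [1, 3] / [2]
  Insert 4 (step 4): P = [1, 4] / [2, 5];  Q = [1, 3] / [2, 4]
  Insert 3 (step 5): P = [1, 3] / [2, 4] / [5];  Q = [1, 3] / [2, 4] / [5]
Final shape: (2, 2, 1).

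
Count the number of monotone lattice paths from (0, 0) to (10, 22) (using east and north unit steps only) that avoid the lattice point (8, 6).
Number of paths = 64052781

Total paths from (0, 0) to (10, 22): C(32, 10) = 64512240. Paths through (8, 6): (paths (0, 0) → (8, 6)) × (paths (8, 6) → (10, 22)) = C(14, 8) · C(18, 2) = 3003 · 153 = 459459. Avoidance count = 64512240 − 459459 = 64052781.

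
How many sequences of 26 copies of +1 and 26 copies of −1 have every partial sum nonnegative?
C_26 = 18367353072152

These ballot sequences are counted by the Catalan number C_n = (1/(n + 1)) · C(2n, n). For n = 26: C_26 = (1/27) · C(52, 26) = 495918532948104/27 = 18367353072152.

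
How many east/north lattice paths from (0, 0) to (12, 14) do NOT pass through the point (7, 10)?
Number of paths = 7207252

Total paths from (0, 0) to (12, 14): C(26, 12) = 9657700. Paths through (7, 10): (paths (0, 0) → (7, 10)) × (paths (7, 10) → (12, 14)) = C(17, 7) · C(9, 5) = 19448 · 126 = 2450448. Avoidance count = 9657700 − 2450448 = 7207252.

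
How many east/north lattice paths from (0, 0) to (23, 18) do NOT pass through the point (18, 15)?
Number of paths = 144031774680

Total paths from (0, 0) to (23, 18): C(41, 23) = 202112640600. Paths through (18, 15): (paths (0, 0) → (18, 15)) × (paths (18, 15) → (23, 18)) = C(33, 18) · C(8, 5) = 1037158320 · 56 = 58080865920. Avoidance count = 202112640600 − 58080865920 = 144031774680.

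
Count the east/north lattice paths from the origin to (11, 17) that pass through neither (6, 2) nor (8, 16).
Number of paths = 18111624

Inclusion–exclusion. Total paths: C(28, 11) = 21474180. Through P₁: C(8, 6)·C(20, 5) = 434112. Through P₂: C(24, 8)·C(4, 3) = 2941884. Since P₁ is strictly southwest of P₂, a monotone path through both must visit P₁ then P₂; paths through both = C(8, 6)·C(16, 2)·C(4, 3) = 13440. Avoid both = 21474180 − 434112 − 2941884 + 13440 = 18111624.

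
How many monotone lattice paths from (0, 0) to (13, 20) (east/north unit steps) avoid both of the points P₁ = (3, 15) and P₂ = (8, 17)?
Number of paths = 511107408

Inclusion–exclusion. Total paths: C(33, 13) = 573166440. Through P₁: C(18, 3)·C(15, 10) = 2450448. Through P₂: C(25, 8)·C(8, 5) = 60568200. Since P₁ is strictly southwest of P₂, a monotone path through both must visit P₁ then P₂; paths through both = C(18, 3)·C(7, 5)·C(8, 5) = 959616. Avoid both = 573166440 − 2450448 − 60568200 + 959616 = 511107408.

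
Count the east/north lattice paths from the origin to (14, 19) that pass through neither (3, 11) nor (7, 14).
Number of paths = 709293672

Inclusion–exclusion. Total paths: C(33, 14) = 818809200. Through P₁: C(14, 3)·C(19, 11) = 27511848. Through P₂: C(21, 7)·C(12, 7) = 92093760. Since P₁ is strictly southwest of P₂, a monotone path through both must visit P₁ then P₂; paths through both = C(14, 3)·C(7, 4)·C(12, 7) = 10090080. Avoid both = 818809200 − 27511848 − 92093760 + 10090080 = 709293672.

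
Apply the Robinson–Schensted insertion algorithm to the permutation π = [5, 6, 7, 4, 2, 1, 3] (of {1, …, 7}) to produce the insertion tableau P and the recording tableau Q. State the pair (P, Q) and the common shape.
P = [1, 3, 7] / [2, 6] / [4] / [5];  Q = [1, 2, 3] / [4, 7] / [5] / [6];  common shape = (3, 2, 1, 1)

Row-insert the values π_1, π_2, … into P one at a time, bumping the leftmost entry strictly greater than the inserted value down to the next row. The recording tableau Q records, in position (i, j), the step at which that cell was added to P.
  Insert 5 (step 1): P = [5];  Q = [1]
  Insert 6 (step 2): P = [5, 6];  Q = [1, 2]
  Insert 7 (step 3): P = [5, 6, 7];  Q = [1, 2, 3]
  Insert 4 (step 4): P = [4, 6, 7] / [5];  Q = [1, 2, 3] / [4]
  Insert 2 (step 5): P = [2, 6, 7] / [4] / [5];  Q = [1, 2, 3] / [4] / [5]
  Insert 1 (step 6): P = [1, 6, 7] / [2] / [4] / [5];  Q = [1, 2, 3] / [4] / [5] / [6]
  Insert 3 (step 7): P = [1, 3, 7] / [2, 6] / [4] / [5];  Q = [1, 2, 3] / [4, 7] / [5] / [6]
Final shape: (3, 2, 1, 1).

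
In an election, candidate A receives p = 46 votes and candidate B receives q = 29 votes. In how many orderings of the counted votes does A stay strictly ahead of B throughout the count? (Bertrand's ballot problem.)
Strict-lead orderings = 115582176701226353104

Total orderings of the 75 votes with 46 for A: C(75, 46) = 509921367799528028400. By the Bertrand ballot formula (Cycle Lemma / reflection principle), the number of orderings in which A is strictly ahead of B throughout is (p − q)/(p + q) · C(p + q, p) = (46 − 29)/(46 + 29) · 509921367799528028400 = 115582176701226353104.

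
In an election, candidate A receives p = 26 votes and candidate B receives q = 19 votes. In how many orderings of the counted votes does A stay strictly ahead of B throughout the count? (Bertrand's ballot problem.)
Strict-lead orderings = 379300783092

Total orderings of the 45 votes with 26 for A: C(45, 26) = 2438362177020. By the Bertrand ballot formula (Cycle Lemma / reflection principle), the number of orderings in which A is strictly ahead of B throughout is (p − q)/(p + q) · C(p + q, p) = (26 − 19)/(26 + 19) · 2438362177020 = 379300783092.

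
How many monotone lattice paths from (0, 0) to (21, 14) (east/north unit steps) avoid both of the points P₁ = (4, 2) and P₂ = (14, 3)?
Number of paths = 1525131015

Inclusion–exclusion. Total paths: C(35, 21) = 2319959400. Through P₁: C(6, 4)·C(29, 17) = 778439025. Through P₂: C(17, 14)·C(18, 7) = 21640320. Since P₁ is strictly southwest of P₂, a monotone path through both must visit P₁ then P₂; paths through both = C(6, 4)·C(11, 10)·C(18, 7) = 5250960. Avoid both = 2319959400 − 778439025 − 21640320 + 5250960 = 1525131015.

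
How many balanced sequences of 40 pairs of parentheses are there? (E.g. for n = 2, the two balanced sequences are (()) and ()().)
C_40 = 2622127042276492108820

These balanced parentheses are counted by the Catalan number C_n = (1/(n + 1)) · C(2n, n). For n = 40: C_40 = (1/41) · C(80, 40) = 107507208733336176461620/41 = 2622127042276492108820.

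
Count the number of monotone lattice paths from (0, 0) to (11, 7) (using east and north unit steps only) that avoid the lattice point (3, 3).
Number of paths = 21924

Total paths from (0, 0) to (11, 7): C(18, 11) = 31824. Paths through (3, 3): (paths (0, 0) → (3, 3)) × (paths (3, 3) → (11, 7)) = C(6, 3) · C(12, 8) = 20 · 495 = 9900. Avoidance count = 31824 − 9900 = 21924.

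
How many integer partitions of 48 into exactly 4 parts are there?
p(48, 4 parts) = 816

Partitions of n into exactly k parts are in bijection with partitions of n − k into at most k parts (subtract 1 from each part). So p(48, exactly 4) = p(44, parts ≤ 4). Computing via the recurrence p(m, j) = p(m, j−1) + p(m−j, j) gives 816.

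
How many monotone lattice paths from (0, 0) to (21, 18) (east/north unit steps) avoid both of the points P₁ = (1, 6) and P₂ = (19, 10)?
Number of paths = 59879547885

Inclusion–exclusion. Total paths: C(39, 21) = 62359143990. Through P₁: C(7, 1)·C(32, 20) = 1580549880. Through P₂: C(29, 19)·C(10, 2) = 901350450. Since P₁ is strictly southwest of P₂, a monotone path through both must visit P₁ then P₂; paths through both = C(7, 1)·C(22, 18)·C(10, 2) = 2304225. Avoid both = 62359143990 − 1580549880 − 901350450 + 2304225 = 59879547885.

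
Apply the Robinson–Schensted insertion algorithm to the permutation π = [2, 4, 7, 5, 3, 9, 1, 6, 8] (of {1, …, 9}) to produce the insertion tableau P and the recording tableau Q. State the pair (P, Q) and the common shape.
P = [1, 3, 5, 6, 8] / [2, 9] / [4] / [7];  Q = [1, 2, 3, 6, 9] / [4, 8] / [5] / [7];  common shape = (5, 2, 1, 1)

Row-insert the values π_1, π_2, … into P one at a time, bumping the leftmost entry strictly greater than the inserted value down to the next row. The recording tableau Q records, in position (i, j), the step at which that cell was added to P.
  Insert 2 (step 1): P = [2];  Q = [1]
  Insert 4 (step 2): P = [2, 4];  Q = [1, 2]
  Insert 7 (step 3): P = [2, 4, 7];  Q = [1, 2, 3]
  Insert 5 (step 4): P = [2, 4, 5] / [7];  Q = [1, 2, 3] / [4]
  Insert 3 (step 5): P = [2, 3, 5] / [4] / [7];  Q = [1, 2, 3] / [4] / [5]
  Insert 9 (step 6): P = [2, 3, 5, 9] / [4] / [7];  Q = [1, 2, 3, 6] / [4] / [5]
  Insert 1 (step 7): P = [1, 3, 5, 9] / [2] / [4] / [7];  Q = [1, 2, 3, 6] / [4] / [5] / [7]
  Insert 6 (step 8): P = [1, 3, 5, 6] / [2, 9] / [4] / [7];  Q = [1, 2, 3, 6] / [4, 8] / [5] / [7]
  Insert 8 (step 9): P = [1, 3, 5, 6, 8] / [2, 9] / [4] / [7];  Q = [1, 2, 3, 6, 9] / [4, 8] / [5] / [7]
Final shape: (5, 2, 1, 1).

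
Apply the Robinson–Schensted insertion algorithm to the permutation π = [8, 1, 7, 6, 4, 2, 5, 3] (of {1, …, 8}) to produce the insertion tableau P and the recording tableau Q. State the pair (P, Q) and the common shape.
P = [1, 2, 3] / [4, 5] / [6] / [7] / [8];  Q = [1, 3, 7] / [2, 8] / [4] / [5] / [6];  common shape = (3, 2, 1, 1, 1)

Row-insert the values π_1, π_2, … into P one at a time, bumping the leftmost entry strictly greater than the inserted value down to the next row. The recording tableau Q records, in position (i, j), the step at which that cell was added to P.
  Insert 8 (step 1): P = [8];  Q = [1]
  Insert 1 (step 2): P = [1] / [8];  Q = [1] / [2]
  Insert 7 (step 3): P = [1, 7] / [8];  Q = [1, 3] / [2]
  Insert 6 (step 4): P = [1, 6] / [7] / [8];  Q = [1, 3] / [2] / [4]
  Insert 4 (step 5): P = [1, 4] / [6] / [7] / [8];  Q = [1, 3] / [2] / [4] / [5]
  Insert 2 (step 6): P = [1, 2] / [4] / [6] / [7] / [8];  Q = [1, 3] / [2] / [4] / [5] / [6]
  Insert 5 (step 7): P = [1, 2, 5] / [4] / [6] / [7] / [8];  Q = [1, 3, 7] / [2] / [4] / [5] / [6]
  Insert 3 (step 8): P = [1, 2, 3] / [4, 5] / [6] / [7] / [8];  Q = [1, 3, 7] / [2, 8] / [4] / [5] / [6]
Final shape: (3, 2, 1, 1, 1).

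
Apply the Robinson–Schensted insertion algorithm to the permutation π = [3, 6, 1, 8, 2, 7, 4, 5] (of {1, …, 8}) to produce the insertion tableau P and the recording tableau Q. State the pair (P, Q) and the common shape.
P = [1, 2, 4, 5] / [3, 6, 7] / [8];  Q = [1, 2, 4, 8] / [3, 5, 6] / [7];  common shape = (4, 3, 1)

Row-insert the values π_1, π_2, … into P one at a time, bumping the leftmost entry strictly greater than the inserted value down to the next row. The recording tableau Q records, in position (i, j), the step at which that cell was added to P.
  Insert 3 (step 1): P = [3];  Q = [1]
  Insert 6 (step 2): P = [3, 6];  Q = [1, 2]
  Insert 1 (step 3): P = [1, 6] / [3];  Q = [1, 2] / [3]
  Insert 8 (step 4): P = [1, 6, 8] / [3];  Q = [1, 2, 4] / [3]
  Insert 2 (step 5): P = [1, 2, 8] / [3, 6];  Q = [1, 2, 4] / [3, 5]
  Insert 7 (step 6): P = [1, 2, 7] / [3, 6, 8];  Q = [1, 2, 4] / [3, 5, 6]
  Insert 4 (step 7): P = [1, 2, 4] / [3, 6, 7] / [8];  Q = [1, 2, 4] / [3, 5, 6] / [7]
  Insert 5 (step 8): P = [1, 2, 4, 5] / [3, 6, 7] / [8];  Q = [1, 2, 4, 8] / [3, 5, 6] / [7]
Final shape: (4, 3, 1).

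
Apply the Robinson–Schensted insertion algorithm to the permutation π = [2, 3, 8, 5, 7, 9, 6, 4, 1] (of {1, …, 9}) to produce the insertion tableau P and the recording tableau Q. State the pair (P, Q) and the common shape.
P = [1, 3, 4, 6, 9] / [2] / [5] / [7] / [8];  Q = [1, 2, 3, 5, 6] / [4] / [7] / [8] / [9];  common shape = (5, 1, 1, 1, 1)

Row-insert the values π_1, π_2, … into P one at a time, bumping the leftmost entry strictly greater than the inserted value down to the next row. The recording tableau Q records, in position (i, j), the step at which that cell was added to P.
  Insert 2 (step 1): P = [2];  Q = [1]
  Insert 3 (step 2): P = [2, 3];  Q = [1, 2]
  Insert 8 (step 3): P = [2, 3, 8];  Q = [1, 2, 3]
  Insert 5 (step 4): P = [2, 3, 5] / [8];  Q = [1, 2, 3] / [4]
  Insert 7 (step 5): P = [2, 3, 5, 7] / [8];  Q = [1, 2, 3, 5] / [4]
  Insert 9 (step 6): P = [2, 3, 5, 7, 9] / [8];  Q = [1, 2, 3, 5, 6] / [4]
  Insert 6 (step 7): P = [2, 3, 5, 6, 9] / [7] / [8];  Q = [1, 2, 3, 5, 6] / [4] / [7]
  Insert 4 (step 8): P = [2, 3, 4, 6, 9] / [5] / [7] / [8];  Q = [1, 2, 3, 5, 6] / [4] / [7] / [8]
  Insert 1 (step 9): P = [1, 3, 4, 6, 9] / [2] / [5] / [7] / [8];  Q = [1, 2, 3, 5, 6] / [4] / [7] / [8] / [9]
Final shape: (5, 1, 1, 1, 1).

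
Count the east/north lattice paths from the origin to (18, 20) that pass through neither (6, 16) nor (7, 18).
Number of paths = 33422169792

Inclusion–exclusion. Total paths: C(38, 18) = 33578000610. Through P₁: C(22, 6)·C(16, 12) = 135795660. Through P₂: C(25, 7)·C(13, 11) = 37494600. Since P₁ is strictly southwest of P₂, a monotone path through both must visit P₁ then P₂; paths through both = C(22, 6)·C(3, 1)·C(13, 11) = 17459442. Avoid both = 33578000610 − 135795660 − 37494600 + 17459442 = 33422169792.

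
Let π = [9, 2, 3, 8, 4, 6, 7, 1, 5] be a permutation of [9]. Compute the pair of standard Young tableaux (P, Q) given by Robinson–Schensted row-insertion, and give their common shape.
P = [1, 3, 4, 5, 7] / [2, 6] / [8] / [9];  Q = [1, 3, 4, 6, 7] / [2, 9] / [5] / [8];  common shape = (5, 2, 1, 1)

Row-insert the values π_1, π_2, … into P one at a time, bumping the leftmost entry strictly greater than the inserted value down to the next row. The recording tableau Q records, in position (i, j), the step at which that cell was added to P.
  Insert 9 (step 1): P = [9];  Q = [1]
  Insert 2 (step 2): P = [2] / [9];  Q = [1] / [2]
  Insert 3 (step 3): P = [2, 3] / [9];  Q = [1, 3] / [2]
  Insert 8 (step 4): P = [2, 3, 8] / [9];  Q = [1, 3, 4] / [2]
  Insert 4 (step 5): P = [2, 3, 4] / [8] / [9];  Q = [1, 3, 4] / [2] / [5]
  Insert 6 (step 6): P = [2, 3, 4, 6] / [8] / [9];  Q = [1, 3, 4, 6] / [2] / [5]
  Insert 7 (step 7): P = [2, 3, 4, 6, 7] / [8] / [9];  Q = [1, 3, 4, 6, 7] / [2] / [5]
  Insert 1 (step 8): P = [1, 3, 4, 6, 7] / [2] / [8] / [9];  Q = [1, 3, 4, 6, 7] / [2] / [5] / [8]
  Insert 5 (step 9): P = [1, 3, 4, 5, 7] / [2, 6] / [8] / [9];  Q = [1, 3, 4, 6, 7] / [2, 9] / [5] / [8]
Final shape: (5, 2, 1, 1).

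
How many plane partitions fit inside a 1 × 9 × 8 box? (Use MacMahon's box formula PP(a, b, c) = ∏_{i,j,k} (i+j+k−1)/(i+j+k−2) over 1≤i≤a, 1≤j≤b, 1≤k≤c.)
PP(1, 9, 8) = 24310

Evaluate the triple product over i = 1..1, j = 1..9, k = 1..8. The factors are (2/1) · (3/2) · (4/3) · (5/4) · (6/5) · (7/6) · (8/7) · (9/8) · … (72 factors total). The numerators and denominators telescope so the product is an integer; carrying out the multiplication exactly gives PP(1, 9, 8) = 24310.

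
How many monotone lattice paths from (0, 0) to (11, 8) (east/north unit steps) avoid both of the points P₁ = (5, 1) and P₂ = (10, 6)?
Number of paths = 45798

Inclusion–exclusion. Total paths: C(19, 11) = 75582. Through P₁: C(6, 5)·C(13, 6) = 10296. Through P₂: C(16, 10)·C(3, 1) = 24024. Since P₁ is strictly southwest of P₂, a monotone path through both must visit P₁ then P₂; paths through both = C(6, 5)·C(10, 5)·C(3, 1) = 4536. Avoid both = 75582 − 10296 − 24024 + 4536 = 45798.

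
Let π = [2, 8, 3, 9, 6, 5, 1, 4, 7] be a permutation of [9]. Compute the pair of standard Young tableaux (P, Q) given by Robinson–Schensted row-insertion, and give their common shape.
P = [1, 3, 4, 7] / [2, 5] / [6, 9] / [8];  Q = [1, 2, 4, 9] / [3, 5] / [6, 8] / [7];  common shape = (4, 2, 2, 1)

Row-insert the values π_1, π_2, … into P one at a time, bumping the leftmost entry strictly greater than the inserted value down to the next row. The recording tableau Q records, in position (i, j), the step at which that cell was added to P.
  Insert 2 (step 1): P = [2];  Q = [1]
  Insert 8 (step 2): P = [2, 8];  Q = [1, 2]
  Insert 3 (step 3): P = [2, 3] / [8];  Q = [1, 2] / [3]
  Insert 9 (step 4): P = [2, 3, 9] / [8];  Q = [1, 2, 4] / [3]
  Insert 6 (step 5): P = [2, 3, 6] / [8, 9];  Q = [1, 2, 4] / [3, 5]
  Insert 5 (step 6): P = [2, 3, 5] / [6, 9] / [8];  Q = [1, 2, 4] / [3, 5] / [6]
  Insert 1 (step 7): P = [1, 3, 5] / [2, 9] / [6] / [8];  Q = [1, 2, 4] / [3, 5] / [6] / [7]
  Insert 4 (step 8): P = [1, 3, 4] / [2, 5] / [6, 9] / [8];  Q = [1, 2, 4] / [3, 5] / [6, 8] / [7]
  Insert 7 (step 9): P = [1, 3, 4, 7] / [2, 5] / [6, 9] / [8];  Q = [1, 2, 4, 9] / [3, 5] / [6, 8] / [7]
Final shape: (4, 2, 2, 1).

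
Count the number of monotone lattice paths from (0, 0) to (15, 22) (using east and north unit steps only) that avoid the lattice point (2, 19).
Number of paths = 9364082160

Total paths from (0, 0) to (15, 22): C(37, 15) = 9364199760. Paths through (2, 19): (paths (0, 0) → (2, 19)) × (paths (2, 19) → (15, 22)) = C(21, 2) · C(16, 13) = 210 · 560 = 117600. Avoidance count = 9364199760 − 117600 = 9364082160.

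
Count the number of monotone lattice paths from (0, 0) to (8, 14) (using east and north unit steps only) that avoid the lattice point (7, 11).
Number of paths = 192474

Total paths from (0, 0) to (8, 14): C(22, 8) = 319770. Paths through (7, 11): (paths (0, 0) → (7, 11)) × (paths (7, 11) → (8, 14)) = C(18, 7) · C(4, 1) = 31824 · 4 = 127296. Avoidance count = 319770 − 127296 = 192474.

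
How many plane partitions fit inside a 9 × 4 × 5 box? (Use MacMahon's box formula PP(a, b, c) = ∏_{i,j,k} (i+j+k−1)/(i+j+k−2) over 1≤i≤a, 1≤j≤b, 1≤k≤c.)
PP(9, 4, 5) = 23029990984

Evaluate the triple product over i = 1..9, j = 1..4, k = 1..5. The factors are (2/1) · (3/2) · (4/3) · (5/4) · (6/5) · (3/2) · (4/3) · (5/4) · … (180 factors total). The numerators and denominators telescope so the product is an integer; carrying out the multiplication exactly gives PP(9, 4, 5) = 23029990984.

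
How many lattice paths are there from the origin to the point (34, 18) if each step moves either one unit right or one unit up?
Number of paths = 42671977361650

A monotone lattice path from (0, 0) to (34, 18) consists of 34 east steps and 18 north steps in some order, so it is determined by which 34 of the 52 steps are east. The count is C(52, 34) = 42671977361650.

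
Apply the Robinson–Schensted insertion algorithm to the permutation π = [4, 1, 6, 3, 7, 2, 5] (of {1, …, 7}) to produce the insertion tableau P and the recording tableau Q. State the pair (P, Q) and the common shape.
P = [1, 2, 5] / [3, 6, 7] / [4];  Q = [1, 3, 5] / [2, 4, 7] / [6];  common shape = (3, 3, 1)

Row-insert the values π_1, π_2, … into P one at a time, bumping the leftmost entry strictly greater than the inserted value down to the next row. The recording tableau Q records, in position (i, j), the step at which that cell was added to P.
  Insert 4 (step 1): P = [4];  Q = [1]
  Insert 1 (step 2): P = [1] / [4];  Q = [1] / [2]
  Insert 6 (step 3): P = [1, 6] / [4];  Q = [1, 3] / [2]
  Insert 3 (step 4): P = [1, 3] / [4, 6];  Q = [1, 3] / [2, 4]
  Insert 7 (step 5): P = [1, 3, 7] / [4, 6];  Q = [1, 3, 5] / [2, 4]
  Insert 2 (step 6): P = [1, 2, 7] / [3, 6] / [4];  Q = [1, 3, 5] / [2, 4] / [6]
  Insert 5 (step 7): P = [1, 2, 5] / [3, 6, 7] / [4];  Q = [1, 3, 5] / [2, 4, 7] / [6]
Final shape: (3, 3, 1).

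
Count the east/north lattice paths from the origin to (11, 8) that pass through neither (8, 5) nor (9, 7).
Number of paths = 27105

Inclusion–exclusion. Total paths: C(19, 11) = 75582. Through P₁: C(13, 8)·C(6, 3) = 25740. Through P₂: C(16, 9)·C(3, 2) = 34320. Since P₁ is strictly southwest of P₂, a monotone path through both must visit P₁ then P₂; paths through both = C(13, 8)·C(3, 1)·C(3, 2) = 11583. Avoid both = 75582 − 25740 − 34320 + 11583 = 27105.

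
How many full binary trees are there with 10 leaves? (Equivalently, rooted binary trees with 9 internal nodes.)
C_9 = 4862

These full binary trees are counted by the Catalan number C_n = (1/(n + 1)) · C(2n, n). For n = 9: C_9 = (1/10) · C(18, 9) = 48620/10 = 4862.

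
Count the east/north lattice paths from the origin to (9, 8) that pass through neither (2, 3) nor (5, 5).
Number of paths = 11070

Inclusion–exclusion. Total paths: C(17, 9) = 24310. Through P₁: C(5, 2)·C(12, 7) = 7920. Through P₂: C(10, 5)·C(7, 4) = 8820. Since P₁ is strictly southwest of P₂, a monotone path through both must visit P₁ then P₂; paths through both = C(5, 2)·C(5, 3)·C(7, 4) = 3500. Avoid both = 24310 − 7920 − 8820 + 3500 = 11070.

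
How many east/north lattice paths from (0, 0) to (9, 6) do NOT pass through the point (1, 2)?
Number of paths = 3520

Total paths from (0, 0) to (9, 6): C(15, 9) = 5005. Paths through (1, 2): (paths (0, 0) → (1, 2)) × (paths (1, 2) → (9, 6)) = C(3, 1) · C(12, 8) = 3 · 495 = 1485. Avoidance count = 5005 − 1485 = 3520.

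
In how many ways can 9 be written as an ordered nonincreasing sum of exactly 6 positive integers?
p(9, 6 parts) = 3

Partitions of n into exactly k parts ↔ partitions of n − k into at most k parts (subtract 1 from each part). For n = 9, k = 6, the partitions are: 4+1+1+1+1+1, 3+2+1+1+1+1, 2+2+2+1+1+1. Count = 3.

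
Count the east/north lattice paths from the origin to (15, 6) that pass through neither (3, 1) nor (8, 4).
Number of paths = 19756

Inclusion–exclusion. Total paths: C(21, 15) = 54264. Through P₁: C(4, 3)·C(17, 12) = 24752. Through P₂: C(12, 8)·C(9, 7) = 17820. Since P₁ is strictly southwest of P₂, a monotone path through both must visit P₁ then P₂; paths through both = C(4, 3)·C(8, 5)·C(9, 7) = 8064. Avoid both = 54264 − 24752 − 17820 + 8064 = 19756.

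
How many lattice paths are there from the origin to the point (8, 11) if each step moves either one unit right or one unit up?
Number of paths = 75582

A monotone lattice path from (0, 0) to (8, 11) consists of 8 east steps and 11 north steps in some order, so it is determined by which 8 of the 19 steps are east. The count is C(19, 8) = 75582.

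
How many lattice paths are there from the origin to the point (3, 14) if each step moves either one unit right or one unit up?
Number of paths = 680

A monotone lattice path from (0, 0) to (3, 14) consists of 3 east steps and 14 north steps in some order, so it is determined by which 3 of the 17 steps are east. The count is C(17, 3) = 680.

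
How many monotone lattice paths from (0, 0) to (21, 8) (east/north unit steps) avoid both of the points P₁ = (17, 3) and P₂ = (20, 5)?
Number of paths = 3981585

Inclusion–exclusion. Total paths: C(29, 21) = 4292145. Through P₁: C(20, 17)·C(9, 4) = 143640. Through P₂: C(25, 20)·C(4, 1) = 212520. Since P₁ is strictly southwest of P₂, a monotone path through both must visit P₁ then P₂; paths through both = C(20, 17)·C(5, 3)·C(4, 1) = 45600. Avoid both = 4292145 − 143640 − 212520 + 45600 = 3981585.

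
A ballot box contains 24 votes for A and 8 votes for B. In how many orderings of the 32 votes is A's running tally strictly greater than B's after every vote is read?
Strict-lead orderings = 5259150

Total orderings of the 32 votes with 24 for A: C(32, 24) = 10518300. By the Bertrand ballot formula (Cycle Lemma / reflection principle), the number of orderings in which A is strictly ahead of B throughout is (p − q)/(p + q) · C(p + q, p) = (24 − 8)/(24 + 8) · 10518300 = 5259150.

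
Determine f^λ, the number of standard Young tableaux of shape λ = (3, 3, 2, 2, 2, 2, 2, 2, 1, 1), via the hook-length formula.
# SYT of shape (3, 3, 2, 2, 2, 2, 2, 2, 1, 1) = 1469650

Hook-length formula: f^λ = n! / Π hook(c), product over all cells c of the Young diagram. For λ = (3, 3, 2, 2, 2, 2, 2, 2, 1, 1), n = 20 boxes. Hook lengths by row (left-to-right, top-to-bottom): [12, 9, 2]; [11, 8, 1]; [9, 6]; [8, 5]; [7, 4]; [6, 3]; [5, 2]; [4, 1]; [2]; [1]. Product of hooks = 1655429529600. So f^λ = 20! / 1655429529600 = 2432902008176640000 / 1655429529600 = 1469650.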